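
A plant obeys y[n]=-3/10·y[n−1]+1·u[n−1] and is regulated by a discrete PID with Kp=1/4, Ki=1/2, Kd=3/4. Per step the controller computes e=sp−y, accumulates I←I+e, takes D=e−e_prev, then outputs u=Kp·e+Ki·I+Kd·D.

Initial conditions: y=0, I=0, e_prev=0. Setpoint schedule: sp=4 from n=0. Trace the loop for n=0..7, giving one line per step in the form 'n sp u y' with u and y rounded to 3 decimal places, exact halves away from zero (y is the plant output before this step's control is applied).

(exact arithmetic carried between steps; '≈' marks a value shown rounded to 6 d.p. or computed from one; I and e_prev carry over from the previous line; the table rounds u and y to 3 d.p., halves away from zero)
n=0: y=0, sp=4, e=sp−y=4; I=4, D=e−e_prev=4; u=1/4·4+1/2·4+3/4·4=6; next y=-3/10·0+1·6=6
n=1: y=6, sp=4, e=sp−y=-2; I=2, D=e−e_prev=-6; u=1/4·(-2)+1/2·2+3/4·(-6)=-4; next y=-3/10·6+1·(-4)=-5.8
n=2: y=-5.8, sp=4, e=sp−y=9.8; I=11.8, D=e−e_prev=11.8; u=1/4·9.8+1/2·11.8+3/4·11.8=17.2; next y=-3/10·(-5.8)+1·17.2=18.94
n=3: y=18.94, sp=4, e=sp−y=-14.94; I=-3.14, D=e−e_prev=-24.74; u=1/4·(-14.94)+1/2·(-3.14)+3/4·(-24.74)=-23.86; next y=-3/10·18.94+1·(-23.86)=-29.542
n=4: y=-29.542, sp=4, e=sp−y=33.542; I=30.402, D=e−e_prev=48.482; u=1/4·33.542+1/2·30.402+3/4·48.482=59.948; next y=-3/10·(-29.542)+1·59.948=68.8106
n=5: y=68.8106, sp=4, e=sp−y=-64.8106; I=-34.4086, D=e−e_prev=-98.3526; u=1/4·(-64.8106)+1/2·(-34.4086)+3/4·(-98.3526)=-107.1714; next y=-3/10·68.8106+1·(-107.1714)=-127.81458
n=6: y=-127.81458, sp=4, e=sp−y=131.81458; I=97.40598, D=e−e_prev=196.62518; u=1/4·131.81458+1/2·97.40598+3/4·196.62518=229.12552; next y=-3/10·(-127.81458)+1·229.12552=267.469894
n=7: y=267.469894, sp=4, e=sp−y=-263.469894; I=-166.063914, D=e−e_prev=-395.284474; u=1/4·(-263.469894)+1/2·(-166.063914)+3/4·(-395.284474)=-445.362786; next y=-3/10·267.469894+1·(-445.362786)≈-525.603754

0 4 6.000 0.000
1 4 -4.000 6.000
2 4 17.200 -5.800
3 4 -23.860 18.940
4 4 59.948 -29.542
5 4 -107.171 68.811
6 4 229.126 -127.815
7 4 -445.363 267.470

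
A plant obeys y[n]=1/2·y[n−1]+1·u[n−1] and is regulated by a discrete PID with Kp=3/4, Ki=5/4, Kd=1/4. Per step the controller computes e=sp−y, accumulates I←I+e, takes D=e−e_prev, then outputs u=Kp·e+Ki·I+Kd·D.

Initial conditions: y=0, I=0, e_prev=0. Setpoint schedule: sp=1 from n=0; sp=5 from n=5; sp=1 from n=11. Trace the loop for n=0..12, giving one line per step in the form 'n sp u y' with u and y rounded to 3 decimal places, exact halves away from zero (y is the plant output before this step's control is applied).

(exact arithmetic carried between steps; '≈' marks a value shown rounded to 6 d.p. or computed from one; I and e_prev carry over from the previous line; the table rounds u and y to 3 d.p., halves away from zero)
n=0: y=0, sp=1, e=sp−y=1; I=1, D=e−e_prev=1; u=3/4·1+5/4·1+1/4·1=2.25; next y=1/2·0+1·2.25=2.25
n=1: y=2.25, sp=1, e=sp−y=-1.25; I=-0.25, D=e−e_prev=-2.25; u=3/4·(-1.25)+5/4·(-0.25)+1/4·(-2.25)=-1.8125; next y=1/2·2.25+1·(-1.8125)=-0.6875
n=2: y=-0.6875, sp=1, e=sp−y=1.6875; I=1.4375, D=e−e_prev=2.9375; u=3/4·1.6875+5/4·1.4375+1/4·2.9375=3.796875; next y=1/2·(-0.6875)+1·3.796875=3.453125
n=3: y=3.453125, sp=1, e=sp−y=-2.453125; I=-1.015625, D=e−e_prev=-4.140625; u=3/4·(-2.453125)+5/4·(-1.015625)+1/4·(-4.140625)≈-4.144531; next y=1/2·3.453125+1·(-4.144531)≈-2.417969
n=4: y≈-2.417969, sp=1, e=sp−y≈3.417969; I≈2.402344, D=e−e_prev≈5.871094; u=3/4·3.417969+5/4·2.402344+1/4·5.871094≈7.034180; next y=1/2·(-2.417969)+1·7.034180≈5.825195
n=5: y≈5.825195, sp=5, e=sp−y≈-0.825195; I≈1.577148, D=e−e_prev≈-4.243164; u=3/4·(-0.825195)+5/4·1.577148+1/4·(-4.243164)≈0.291748; next y=1/2·5.825195+1·0.291748≈3.204346
n=6: y≈3.204346, sp=5, e=sp−y≈1.795654; I≈3.372803, D=e−e_prev≈2.620850; u=3/4·1.795654+5/4·3.372803+1/4·2.620850≈6.217957; next y=1/2·3.204346+1·6.217957≈7.820129
n=7: y≈7.820129, sp=5, e=sp−y≈-2.820129; I≈0.552673, D=e−e_prev≈-4.615784; u=3/4·(-2.820129)+5/4·0.552673+1/4·(-4.615784)≈-2.578201; next y=1/2·7.820129+1·(-2.578201)≈1.331863
n=8: y≈1.331863, sp=5, e=sp−y≈3.668137; I≈4.220810, D=e−e_prev≈6.488266; u=3/4·3.668137+5/4·4.220810+1/4·6.488266≈9.649181; next y=1/2·1.331863+1·9.649181≈10.315113
n=9: y≈10.315113, sp=5, e=sp−y≈-5.315113; I≈-1.094303, D=e−e_prev≈-8.983250; u=3/4·(-5.315113)+5/4·(-1.094303)+1/4·(-8.983250)≈-7.600026; next y=1/2·10.315113+1·(-7.600026)≈-2.442470
n=10: y≈-2.442470, sp=5, e=sp−y≈7.442470; I≈6.348166, D=e−e_prev≈12.757583; u=3/4·7.442470+5/4·6.348166+1/4·12.757583≈16.706456; next y=1/2·(-2.442470)+1·16.706456≈15.485221
n=11: y≈15.485221, sp=1, e=sp−y≈-14.485221; I≈-8.137055, D=e−e_prev≈-21.927691; u=3/4·(-14.485221)+5/4·(-8.137055)+1/4·(-21.927691)≈-26.517157; next y=1/2·15.485221+1·(-26.517157)≈-18.774546
n=12: y≈-18.774546, sp=1, e=sp−y≈19.774546; I≈11.637492, D=e−e_prev≈34.259767; u=3/4·19.774546+5/4·11.637492+1/4·34.259767≈37.942716; next y=1/2·(-18.774546)+1·37.942716≈28.555443

0 1 2.250 0.000
1 1 -1.813 2.250
2 1 3.797 -0.688
3 1 -4.145 3.453
4 1 7.034 -2.418
5 5 0.292 5.825
6 5 6.218 3.204
7 5 -2.578 7.820
8 5 9.649 1.332
9 5 -7.600 10.315
10 5 16.706 -2.442
11 1 -26.517 15.485
12 1 37.943 -18.775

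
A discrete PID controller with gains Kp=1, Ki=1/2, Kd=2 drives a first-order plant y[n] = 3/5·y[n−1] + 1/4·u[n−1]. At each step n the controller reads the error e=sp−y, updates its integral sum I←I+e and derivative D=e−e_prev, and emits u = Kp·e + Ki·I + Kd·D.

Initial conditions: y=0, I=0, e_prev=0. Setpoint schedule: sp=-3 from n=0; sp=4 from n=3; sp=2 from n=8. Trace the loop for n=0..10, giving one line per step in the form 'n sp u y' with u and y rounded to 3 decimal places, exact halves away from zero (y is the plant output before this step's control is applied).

0 -3 -10.500 0.000
1 -3 3.188 -2.625
2 -3 -8.714 -0.778
3 4 24.904 -2.645
4 4 -15.002 4.639
5 4 18.868 -0.967
6 4 -7.724 4.137
7 4 14.965 0.551
8 2 -9.805 4.072
9 2 14.481 -0.008
10 2 -5.357 3.615

(exact arithmetic carried between steps; '≈' marks a value shown rounded to 6 d.p. or computed from one; I and e_prev carry over from the previous line; the table rounds u and y to 3 d.p., halves away from zero)
n=0: y=0, sp=-3, e=sp−y=-3; I=-3, D=e−e_prev=-3; u=1·(-3)+1/2·(-3)+2·(-3)=-10.5; next y=3/5·0+1/4·(-10.5)=-2.625
n=1: y=-2.625, sp=-3, e=sp−y=-0.375; I=-3.375, D=e−e_prev=2.625; u=1·(-0.375)+1/2·(-3.375)+2·2.625=3.1875; next y=3/5·(-2.625)+1/4·3.1875=-0.778125
n=2: y=-0.778125, sp=-3, e=sp−y=-2.221875; I=-5.596875, D=e−e_prev=-1.846875; u=1·(-2.221875)+1/2·(-5.596875)+2·(-1.846875)≈-8.714063; next y=3/5·(-0.778125)+1/4·(-8.714063)≈-2.645391
n=3: y≈-2.645391, sp=4, e=sp−y≈6.645391; I≈1.048516, D=e−e_prev≈8.867266; u=1·6.645391+1/2·1.048516+2·8.867266≈24.904180; next y=3/5·(-2.645391)+1/4·24.904180≈4.638811
n=4: y≈4.638811, sp=4, e=sp−y≈-0.638811; I≈0.409705, D=e−e_prev≈-7.284201; u=1·(-0.638811)+1/2·0.409705+2·(-7.284201)≈-15.002360; next y=3/5·4.638811+1/4·(-15.002360)≈-0.967304
n=5: y≈-0.967304, sp=4, e=sp−y≈4.967304; I≈5.377009, D=e−e_prev≈5.606114; u=1·4.967304+1/2·5.377009+2·5.606114≈18.868037; next y=3/5·(-0.967304)+1/4·18.868037≈4.136627
n=6: y≈4.136627, sp=4, e=sp−y≈-0.136627; I≈5.240382, D=e−e_prev≈-5.103931; u=1·(-0.136627)+1/2·5.240382+2·(-5.103931)≈-7.724297; next y=3/5·4.136627+1/4·(-7.724297)≈0.550902
n=7: y≈0.550902, sp=4, e=sp−y≈3.449098; I≈8.689480, D=e−e_prev≈3.585725; u=1·3.449098+1/2·8.689480+2·3.585725≈14.965288; next y=3/5·0.550902+1/4·14.965288≈4.071863
n=8: y≈4.071863, sp=2, e=sp−y≈-2.071863; I≈6.617617, D=e−e_prev≈-5.520961; u=1·(-2.071863)+1/2·6.617617+2·(-5.520961)≈-9.804978; next y=3/5·4.071863+1/4·(-9.804978)≈-0.008126
n=9: y≈-0.008126, sp=2, e=sp−y≈2.008126; I≈8.625743, D=e−e_prev≈4.079990; u=1·2.008126+1/2·8.625743+2·4.079990≈14.480977; next y=3/5·(-0.008126)+1/4·14.480977≈3.615368
n=10: y≈3.615368, sp=2, e=sp−y≈-1.615368; I≈7.010375, D=e−e_prev≈-3.623495; u=1·(-1.615368)+1/2·7.010375+2·(-3.623495)≈-5.357171; next y=3/5·3.615368+1/4·(-5.357171)≈0.829928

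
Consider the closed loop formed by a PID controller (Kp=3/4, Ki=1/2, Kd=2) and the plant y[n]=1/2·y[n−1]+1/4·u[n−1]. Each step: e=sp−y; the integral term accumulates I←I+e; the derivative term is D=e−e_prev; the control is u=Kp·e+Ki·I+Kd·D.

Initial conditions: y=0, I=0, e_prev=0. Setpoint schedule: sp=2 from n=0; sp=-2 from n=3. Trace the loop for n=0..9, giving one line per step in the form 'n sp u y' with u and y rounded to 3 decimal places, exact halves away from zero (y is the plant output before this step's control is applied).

0 2 6.500 0.000
1 2 -1.781 1.625
2 2 5.744 0.367
3 -2 -13.026 1.620
4 -2 8.885 -2.447
5 -2 -10.219 0.998
6 -2 5.095 -2.056
7 -2 -8.465 0.246
8 -2 2.293 -1.993
9 -2 -7.291 -0.423

(exact arithmetic carried between steps; '≈' marks a value shown rounded to 6 d.p. or computed from one; I and e_prev carry over from the previous line; the table rounds u and y to 3 d.p., halves away from zero)
n=0: y=0, sp=2, e=sp−y=2; I=2, D=e−e_prev=2; u=3/4·2+1/2·2+2·2=6.5; next y=1/2·0+1/4·6.5=1.625
n=1: y=1.625, sp=2, e=sp−y=0.375; I=2.375, D=e−e_prev=-1.625; u=3/4·0.375+1/2·2.375+2·(-1.625)=-1.78125; next y=1/2·1.625+1/4·(-1.78125)≈0.367188
n=2: y≈0.367188, sp=2, e=sp−y≈1.632813; I≈4.007813, D=e−e_prev≈1.257813; u=3/4·1.632813+1/2·4.007813+2·1.257813≈5.744141; next y=1/2·0.367188+1/4·5.744141≈1.619629
n=3: y≈1.619629, sp=-2, e=sp−y≈-3.619629; I≈0.388184, D=e−e_prev≈-5.252441; u=3/4·(-3.619629)+1/2·0.388184+2·(-5.252441)≈-13.025513; next y=1/2·1.619629+1/4·(-13.025513)≈-2.446564
n=4: y≈-2.446564, sp=-2, e=sp−y≈0.446564; I≈0.834747, D=e−e_prev≈4.066193; u=3/4·0.446564+1/2·0.834747+2·4.066193≈8.884682; next y=1/2·(-2.446564)+1/4·8.884682≈0.997889
n=5: y≈0.997889, sp=-2, e=sp−y≈-2.997889; I≈-2.163141, D=e−e_prev≈-3.444452; u=3/4·(-2.997889)+1/2·(-2.163141)+2·(-3.444452)≈-10.218892; next y=1/2·0.997889+1/4·(-10.218892)≈-2.055779
n=6: y≈-2.055779, sp=-2, e=sp−y≈0.055779; I≈-2.107363, D=e−e_prev≈3.053667; u=3/4·0.055779+1/2·(-2.107363)+2·3.053667≈5.095487; next y=1/2·(-2.055779)+1/4·5.095487≈0.245982
n=7: y≈0.245982, sp=-2, e=sp−y≈-2.245982; I≈-4.353345, D=e−e_prev≈-2.301761; u=3/4·(-2.245982)+1/2·(-4.353345)+2·(-2.301761)≈-8.464682; next y=1/2·0.245982+1/4·(-8.464682)≈-1.993179
n=8: y≈-1.993179, sp=-2, e=sp−y≈-0.006821; I≈-4.360166, D=e−e_prev≈2.239162; u=3/4·(-0.006821)+1/2·(-4.360166)+2·2.239162≈2.293125; next y=1/2·(-1.993179)+1/4·2.293125≈-0.423308
n=9: y≈-0.423308, sp=-2, e=sp−y≈-1.576692; I≈-5.936857, D=e−e_prev≈-1.569871; u=3/4·(-1.576692)+1/2·(-5.936857)+2·(-1.569871)≈-7.290689; next y=1/2·(-0.423308)+1/4·(-7.290689)≈-2.034326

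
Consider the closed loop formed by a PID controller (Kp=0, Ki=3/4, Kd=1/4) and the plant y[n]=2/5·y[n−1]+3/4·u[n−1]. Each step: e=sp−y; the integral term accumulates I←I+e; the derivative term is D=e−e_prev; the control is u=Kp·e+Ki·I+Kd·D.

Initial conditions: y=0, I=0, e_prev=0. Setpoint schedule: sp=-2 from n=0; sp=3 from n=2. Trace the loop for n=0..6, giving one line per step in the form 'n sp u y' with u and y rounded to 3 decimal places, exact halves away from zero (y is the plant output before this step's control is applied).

0 -2 -2.000 0.000
1 -2 -1.500 -1.500
2 3 2.975 -1.725
3 3 1.946 1.541
4 3 3.322 2.076
5 3 2.903 3.322
6 3 2.789 3.506

(exact arithmetic carried between steps; '≈' marks a value shown rounded to 6 d.p. or computed from one; I and e_prev carry over from the previous line; the table rounds u and y to 3 d.p., halves away from zero)
n=0: y=0, sp=-2, e=sp−y=-2; I=-2, D=e−e_prev=-2; u=0·(-2)+3/4·(-2)+1/4·(-2)=-2; next y=2/5·0+3/4·(-2)=-1.5
n=1: y=-1.5, sp=-2, e=sp−y=-0.5; I=-2.5, D=e−e_prev=1.5; u=0·(-0.5)+3/4·(-2.5)+1/4·1.5=-1.5; next y=2/5·(-1.5)+3/4·(-1.5)=-1.725
n=2: y=-1.725, sp=3, e=sp−y=4.725; I=2.225, D=e−e_prev=5.225; u=0·4.725+3/4·2.225+1/4·5.225=2.975; next y=2/5·(-1.725)+3/4·2.975=1.54125
n=3: y=1.54125, sp=3, e=sp−y=1.45875; I=3.68375, D=e−e_prev=-3.26625; u=0·1.45875+3/4·3.68375+1/4·(-3.26625)=1.94625; next y=2/5·1.54125+3/4·1.94625≈2.076188
n=4: y≈2.076188, sp=3, e=sp−y≈0.923813; I≈4.607563, D=e−e_prev≈-0.534938; u=0·0.923813+3/4·4.607563+1/4·(-0.534938)≈3.321938; next y=2/5·2.076188+3/4·3.321938≈3.321928
n=5: y≈3.321928, sp=3, e=sp−y≈-0.321928; I≈4.285634, D=e−e_prev≈-1.245741; u=0·(-0.321928)+3/4·4.285634+1/4·(-1.245741)≈2.902791; next y=2/5·3.321928+3/4·2.902791≈3.505864
n=6: y≈3.505864, sp=3, e=sp−y≈-0.505864; I≈3.779770, D=e−e_prev≈-0.183936; u=0·(-0.505864)+3/4·3.779770+1/4·(-0.183936)≈2.788844; next y=2/5·3.505864+3/4·2.788844≈3.493978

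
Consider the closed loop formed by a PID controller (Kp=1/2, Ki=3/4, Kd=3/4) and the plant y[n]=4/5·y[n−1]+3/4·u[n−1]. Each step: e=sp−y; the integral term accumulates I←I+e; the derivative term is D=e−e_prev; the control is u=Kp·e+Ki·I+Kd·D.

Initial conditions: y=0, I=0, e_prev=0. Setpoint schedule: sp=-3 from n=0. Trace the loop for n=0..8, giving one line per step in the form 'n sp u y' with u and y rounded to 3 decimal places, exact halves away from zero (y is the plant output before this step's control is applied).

0 -3 -6.000 0.000
1 -3 3.000 -4.500
2 -3 -5.550 -1.350
3 -3 3.360 -5.243
4 -3 -5.015 -1.674
5 -3 3.520 -5.100
6 -3 -4.794 -1.440
7 -3 3.396 -4.748
8 -3 -4.767 -1.251

(exact arithmetic carried between steps; '≈' marks a value shown rounded to 6 d.p. or computed from one; I and e_prev carry over from the previous line; the table rounds u and y to 3 d.p., halves away from zero)
n=0: y=0, sp=-3, e=sp−y=-3; I=-3, D=e−e_prev=-3; u=1/2·(-3)+3/4·(-3)+3/4·(-3)=-6; next y=4/5·0+3/4·(-6)=-4.5
n=1: y=-4.5, sp=-3, e=sp−y=1.5; I=-1.5, D=e−e_prev=4.5; u=1/2·1.5+3/4·(-1.5)+3/4·4.5=3; next y=4/5·(-4.5)+3/4·3=-1.35
n=2: y=-1.35, sp=-3, e=sp−y=-1.65; I=-3.15, D=e−e_prev=-3.15; u=1/2·(-1.65)+3/4·(-3.15)+3/4·(-3.15)=-5.55; next y=4/5·(-1.35)+3/4·(-5.55)=-5.2425
n=3: y=-5.2425, sp=-3, e=sp−y=2.2425; I=-0.9075, D=e−e_prev=3.8925; u=1/2·2.2425+3/4·(-0.9075)+3/4·3.8925=3.36; next y=4/5·(-5.2425)+3/4·3.36=-1.674
n=4: y=-1.674, sp=-3, e=sp−y=-1.326; I=-2.2335, D=e−e_prev=-3.5685; u=1/2·(-1.326)+3/4·(-2.2335)+3/4·(-3.5685)=-5.0145; next y=4/5·(-1.674)+3/4·(-5.0145)=-5.100075
n=5: y=-5.100075, sp=-3, e=sp−y=2.100075; I=-0.133425, D=e−e_prev=3.426075; u=1/2·2.100075+3/4·(-0.133425)+3/4·3.426075=3.519525; next y=4/5·(-5.100075)+3/4·3.519525≈-1.440416
n=6: y≈-1.440416, sp=-3, e=sp−y≈-1.559584; I≈-1.693009, D=e−e_prev≈-3.659659; u=1/2·(-1.559584)+3/4·(-1.693009)+3/4·(-3.659659)≈-4.794293; next y=4/5·(-1.440416)+3/4·(-4.794293)≈-4.748052
n=7: y≈-4.748052, sp=-3, e=sp−y≈1.748052; I≈0.055044, D=e−e_prev≈3.307636; u=1/2·1.748052+3/4·0.055044+3/4·3.307636≈3.396036; next y=4/5·(-4.748052)+3/4·3.396036≈-1.251415
n=8: y≈-1.251415, sp=-3, e=sp−y≈-1.748585; I≈-1.693541, D=e−e_prev≈-3.496637; u=1/2·(-1.748585)+3/4·(-1.693541)+3/4·(-3.496637)≈-4.766927; next y=4/5·(-1.251415)+3/4·(-4.766927)≈-4.576327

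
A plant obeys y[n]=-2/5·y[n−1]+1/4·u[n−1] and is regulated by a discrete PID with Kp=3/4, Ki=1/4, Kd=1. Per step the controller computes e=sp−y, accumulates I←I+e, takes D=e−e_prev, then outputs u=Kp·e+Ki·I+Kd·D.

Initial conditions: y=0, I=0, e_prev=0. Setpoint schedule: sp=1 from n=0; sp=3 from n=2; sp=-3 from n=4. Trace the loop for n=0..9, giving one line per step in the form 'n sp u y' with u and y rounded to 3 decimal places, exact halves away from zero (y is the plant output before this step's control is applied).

0 1 2.000 0.000
1 1 0.250 0.500
2 3 6.150 -0.138
3 3 0.837 1.593
4 -3 -5.041 -0.428
5 -3 -0.381 -1.089
6 -3 -4.379 0.340
7 -3 -0.643 -1.231
8 -3 -5.781 0.332
9 -3 -1.232 -1.578

(exact arithmetic carried between steps; '≈' marks a value shown rounded to 6 d.p. or computed from one; I and e_prev carry over from the previous line; the table rounds u and y to 3 d.p., halves away from zero)
n=0: y=0, sp=1, e=sp−y=1; I=1, D=e−e_prev=1; u=3/4·1+1/4·1+1·1=2; next y=-2/5·0+1/4·2=0.5
n=1: y=0.5, sp=1, e=sp−y=0.5; I=1.5, D=e−e_prev=-0.5; u=3/4·0.5+1/4·1.5+1·(-0.5)=0.25; next y=-2/5·0.5+1/4·0.25=-0.1375
n=2: y=-0.1375, sp=3, e=sp−y=3.1375; I=4.6375, D=e−e_prev=2.6375; u=3/4·3.1375+1/4·4.6375+1·2.6375=6.15; next y=-2/5·(-0.1375)+1/4·6.15=1.5925
n=3: y=1.5925, sp=3, e=sp−y=1.4075; I=6.045, D=e−e_prev=-1.73; u=3/4·1.4075+1/4·6.045+1·(-1.73)=0.836875; next y=-2/5·1.5925+1/4·0.836875≈-0.427781
n=4: y≈-0.427781, sp=-3, e=sp−y≈-2.572219; I≈3.472781, D=e−e_prev≈-3.979719; u=3/4·(-2.572219)+1/4·3.472781+1·(-3.979719)≈-5.040688; next y=-2/5·(-0.427781)+1/4·(-5.040688)≈-1.089059
n=5: y≈-1.089059, sp=-3, e=sp−y≈-1.910941; I≈1.561841, D=e−e_prev≈0.661278; u=3/4·(-1.910941)+1/4·1.561841+1·0.661278≈-0.381467; next y=-2/5·(-1.089059)+1/4·(-0.381467)≈0.340257
n=6: y≈0.340257, sp=-3, e=sp−y≈-3.340257; I≈-1.778416, D=e−e_prev≈-1.429316; u=3/4·(-3.340257)+1/4·(-1.778416)+1·(-1.429316)≈-4.379113; next y=-2/5·0.340257+1/4·(-4.379113)≈-1.230881
n=7: y≈-1.230881, sp=-3, e=sp−y≈-1.769119; I≈-3.547535, D=e−e_prev≈1.571138; u=3/4·(-1.769119)+1/4·(-3.547535)+1·1.571138≈-0.642585; next y=-2/5·(-1.230881)+1/4·(-0.642585)≈0.331706
n=8: y≈0.331706, sp=-3, e=sp−y≈-3.331706; I≈-6.879241, D=e−e_prev≈-1.562587; u=3/4·(-3.331706)+1/4·(-6.879241)+1·(-1.562587)≈-5.781177; next y=-2/5·0.331706+1/4·(-5.781177)≈-1.577977
n=9: y≈-1.577977, sp=-3, e=sp−y≈-1.422023; I≈-8.301265, D=e−e_prev≈1.909683; u=3/4·(-1.422023)+1/4·(-8.301265)+1·1.909683≈-1.232151; next y=-2/5·(-1.577977)+1/4·(-1.232151)≈0.323153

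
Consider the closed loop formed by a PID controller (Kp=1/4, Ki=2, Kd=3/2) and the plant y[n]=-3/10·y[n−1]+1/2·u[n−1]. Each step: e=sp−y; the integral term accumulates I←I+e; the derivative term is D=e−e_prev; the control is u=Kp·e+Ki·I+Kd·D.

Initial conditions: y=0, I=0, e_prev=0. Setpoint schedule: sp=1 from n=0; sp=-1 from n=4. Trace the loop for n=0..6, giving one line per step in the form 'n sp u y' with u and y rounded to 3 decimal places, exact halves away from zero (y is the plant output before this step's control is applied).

0 1 3.750 0.000
1 1 -2.781 1.875
2 1 12.637 -1.953
3 1 -20.415 6.904
4 -1 45.499 -12.279
5 -1 -102.887 26.433
6 -1 222.088 -59.373

(exact arithmetic carried between steps; '≈' marks a value shown rounded to 6 d.p. or computed from one; I and e_prev carry over from the previous line; the table rounds u and y to 3 d.p., halves away from zero)
n=0: y=0, sp=1, e=sp−y=1; I=1, D=e−e_prev=1; u=1/4·1+2·1+3/2·1=3.75; next y=-3/10·0+1/2·3.75=1.875
n=1: y=1.875, sp=1, e=sp−y=-0.875; I=0.125, D=e−e_prev=-1.875; u=1/4·(-0.875)+2·0.125+3/2·(-1.875)=-2.78125; next y=-3/10·1.875+1/2·(-2.78125)=-1.953125
n=2: y=-1.953125, sp=1, e=sp−y=2.953125; I=3.078125, D=e−e_prev=3.828125; u=1/4·2.953125+2·3.078125+3/2·3.828125≈12.636719; next y=-3/10·(-1.953125)+1/2·12.636719≈6.904297
n=3: y≈6.904297, sp=1, e=sp−y≈-5.904297; I≈-2.826172, D=e−e_prev≈-8.857422; u=1/4·(-5.904297)+2·(-2.826172)+3/2·(-8.857422)≈-20.414551; next y=-3/10·6.904297+1/2·(-20.414551)≈-12.278564
n=4: y≈-12.278564, sp=-1, e=sp−y≈11.278564; I≈8.452393, D=e−e_prev≈17.182861; u=1/4·11.278564+2·8.452393+3/2·17.182861≈45.498718; next y=-3/10·(-12.278564)+1/2·45.498718≈26.432928
n=5: y≈26.432928, sp=-1, e=sp−y≈-27.432928; I≈-18.980536, D=e−e_prev≈-38.711493; u=1/4·(-27.432928)+2·(-18.980536)+3/2·(-38.711493)≈-102.886543; next y=-3/10·26.432928+1/2·(-102.886543)≈-59.373150
n=6: y≈-59.373150, sp=-1, e=sp−y≈58.373150; I≈39.392614, D=e−e_prev≈85.806079; u=1/4·58.373150+2·39.392614+3/2·85.806079≈222.087634; next y=-3/10·(-59.373150)+1/2·222.087634≈128.855762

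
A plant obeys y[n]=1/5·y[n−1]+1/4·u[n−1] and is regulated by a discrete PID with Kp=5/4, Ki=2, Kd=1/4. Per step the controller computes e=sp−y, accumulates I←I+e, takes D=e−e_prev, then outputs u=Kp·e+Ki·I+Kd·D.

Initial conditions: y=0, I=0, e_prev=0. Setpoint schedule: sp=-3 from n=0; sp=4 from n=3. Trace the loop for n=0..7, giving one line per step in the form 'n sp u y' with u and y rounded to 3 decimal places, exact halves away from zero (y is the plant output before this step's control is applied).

0 -3 -10.500 0.000
1 -3 -6.563 -2.625
2 -3 -9.577 -2.166
3 4 15.685 -2.827
4 4 5.783 3.356
5 4 12.953 2.117
6 4 11.003 3.662
7 4 12.691 3.483

(exact arithmetic carried between steps; '≈' marks a value shown rounded to 6 d.p. or computed from one; I and e_prev carry over from the previous line; the table rounds u and y to 3 d.p., halves away from zero)
n=0: y=0, sp=-3, e=sp−y=-3; I=-3, D=e−e_prev=-3; u=5/4·(-3)+2·(-3)+1/4·(-3)=-10.5; next y=1/5·0+1/4·(-10.5)=-2.625
n=1: y=-2.625, sp=-3, e=sp−y=-0.375; I=-3.375, D=e−e_prev=2.625; u=5/4·(-0.375)+2·(-3.375)+1/4·2.625=-6.5625; next y=1/5·(-2.625)+1/4·(-6.5625)=-2.165625
n=2: y=-2.165625, sp=-3, e=sp−y=-0.834375; I=-4.209375, D=e−e_prev=-0.459375; u=5/4·(-0.834375)+2·(-4.209375)+1/4·(-0.459375)≈-9.576563; next y=1/5·(-2.165625)+1/4·(-9.576563)≈-2.827266
n=3: y≈-2.827266, sp=4, e=sp−y≈6.827266; I≈2.617891, D=e−e_prev≈7.661641; u=5/4·6.827266+2·2.617891+1/4·7.661641≈15.685273; next y=1/5·(-2.827266)+1/4·15.685273≈3.355865
n=4: y≈3.355865, sp=4, e=sp−y≈0.644135; I≈3.262025, D=e−e_prev≈-6.183131; u=5/4·0.644135+2·3.262025+1/4·(-6.183131)≈5.783437; next y=1/5·3.355865+1/4·5.783437≈2.117032
n=5: y≈2.117032, sp=4, e=sp−y≈1.882968; I≈5.144993, D=e−e_prev≈1.238833; u=5/4·1.882968+2·5.144993+1/4·1.238833≈12.953404; next y=1/5·2.117032+1/4·12.953404≈3.661758
n=6: y≈3.661758, sp=4, e=sp−y≈0.338242; I≈5.483236, D=e−e_prev≈-1.544725; u=5/4·0.338242+2·5.483236+1/4·(-1.544725)≈11.003093; next y=1/5·3.661758+1/4·11.003093≈3.483125
n=7: y≈3.483125, sp=4, e=sp−y≈0.516875; I≈6.000111, D=e−e_prev≈0.178633; u=5/4·0.516875+2·6.000111+1/4·0.178633≈12.690974; next y=1/5·3.483125+1/4·12.690974≈3.869368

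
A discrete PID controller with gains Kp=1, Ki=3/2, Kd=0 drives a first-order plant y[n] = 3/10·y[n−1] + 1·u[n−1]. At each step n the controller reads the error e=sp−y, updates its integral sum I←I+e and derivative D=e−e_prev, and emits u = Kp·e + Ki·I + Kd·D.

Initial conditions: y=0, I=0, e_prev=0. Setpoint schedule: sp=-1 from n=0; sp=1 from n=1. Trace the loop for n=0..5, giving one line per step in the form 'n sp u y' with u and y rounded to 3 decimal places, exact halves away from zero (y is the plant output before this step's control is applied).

(exact arithmetic carried between steps; '≈' marks a value shown rounded to 6 d.p. or computed from one; I and e_prev carry over from the previous line; the table rounds u and y to 3 d.p., halves away from zero)
n=0: y=0, sp=-1, e=sp−y=-1; I=-1, D=e−e_prev=-1; u=1·(-1)+3/2·(-1)+0·(-1)=-2.5; next y=3/10·0+1·(-2.5)=-2.5
n=1: y=-2.5, sp=1, e=sp−y=3.5; I=2.5, D=e−e_prev=4.5; u=1·3.5+3/2·2.5+0·4.5=7.25; next y=3/10·(-2.5)+1·7.25=6.5
n=2: y=6.5, sp=1, e=sp−y=-5.5; I=-3, D=e−e_prev=-9; u=1·(-5.5)+3/2·(-3)+0·(-9)=-10; next y=3/10·6.5+1·(-10)=-8.05
n=3: y=-8.05, sp=1, e=sp−y=9.05; I=6.05, D=e−e_prev=14.55; u=1·9.05+3/2·6.05+0·14.55=18.125; next y=3/10·(-8.05)+1·18.125=15.71
n=4: y=15.71, sp=1, e=sp−y=-14.71; I=-8.66, D=e−e_prev=-23.76; u=1·(-14.71)+3/2·(-8.66)+0·(-23.76)=-27.7; next y=3/10·15.71+1·(-27.7)=-22.987
n=5: y=-22.987, sp=1, e=sp−y=23.987; I=15.327, D=e−e_prev=38.697; u=1·23.987+3/2·15.327+0·38.697=46.9775; next y=3/10·(-22.987)+1·46.9775=40.0814

0 -1 -2.500 0.000
1 1 7.250 -2.500
2 1 -10.000 6.500
3 1 18.125 -8.050
4 1 -27.700 15.710
5 1 46.978 -22.987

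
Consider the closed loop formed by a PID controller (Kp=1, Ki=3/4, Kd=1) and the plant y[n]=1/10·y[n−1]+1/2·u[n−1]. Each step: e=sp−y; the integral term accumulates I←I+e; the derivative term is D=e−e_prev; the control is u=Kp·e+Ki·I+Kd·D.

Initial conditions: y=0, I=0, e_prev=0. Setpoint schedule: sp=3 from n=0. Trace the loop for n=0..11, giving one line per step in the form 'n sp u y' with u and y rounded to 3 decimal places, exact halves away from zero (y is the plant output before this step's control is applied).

(exact arithmetic carried between steps; '≈' marks a value shown rounded to 6 d.p. or computed from one; I and e_prev carry over from the previous line; the table rounds u and y to 3 d.p., halves away from zero)
n=0: y=0, sp=3, e=sp−y=3; I=3, D=e−e_prev=3; u=1·3+3/4·3+1·3=8.25; next y=1/10·0+1/2·8.25=4.125
n=1: y=4.125, sp=3, e=sp−y=-1.125; I=1.875, D=e−e_prev=-4.125; u=1·(-1.125)+3/4·1.875+1·(-4.125)=-3.84375; next y=1/10·4.125+1/2·(-3.84375)=-1.509375
n=2: y=-1.509375, sp=3, e=sp−y=4.509375; I=6.384375, D=e−e_prev=5.634375; u=1·4.509375+3/4·6.384375+1·5.634375≈14.932031; next y=1/10·(-1.509375)+1/2·14.932031≈7.315078
n=3: y≈7.315078, sp=3, e=sp−y≈-4.315078; I≈2.069297, D=e−e_prev≈-8.824453; u=1·(-4.315078)+3/4·2.069297+1·(-8.824453)≈-11.587559; next y=1/10·7.315078+1/2·(-11.587559)≈-5.062271
n=4: y≈-5.062271, sp=3, e=sp−y≈8.062271; I≈10.131568, D=e−e_prev≈12.377350; u=1·8.062271+3/4·10.131568+1·12.377350≈28.038297; next y=1/10·(-5.062271)+1/2·28.038297≈13.512922
n=5: y≈13.512922, sp=3, e=sp−y≈-10.512922; I≈-0.381353, D=e−e_prev≈-18.575193; u=1·(-10.512922)+3/4·(-0.381353)+1·(-18.575193)≈-29.374129; next y=1/10·13.512922+1/2·(-29.374129)≈-13.335773
n=6: y≈-13.335773, sp=3, e=sp−y≈16.335773; I≈15.954419, D=e−e_prev≈26.848694; u=1·16.335773+3/4·15.954419+1·26.848694≈55.150281; next y=1/10·(-13.335773)+1/2·55.150281≈26.241563
n=7: y≈26.241563, sp=3, e=sp−y≈-23.241563; I≈-7.287144, D=e−e_prev≈-39.577336; u=1·(-23.241563)+3/4·(-7.287144)+1·(-39.577336)≈-68.284257; next y=1/10·26.241563+1/2·(-68.284257)≈-31.517972
n=8: y≈-31.517972, sp=3, e=sp−y≈34.517972; I≈27.230828, D=e−e_prev≈57.759536; u=1·34.517972+3/4·27.230828+1·57.759536≈112.700629; next y=1/10·(-31.517972)+1/2·112.700629≈53.198517
n=9: y≈53.198517, sp=3, e=sp−y≈-50.198517; I≈-22.967689, D=e−e_prev≈-84.716490; u=1·(-50.198517)+3/4·(-22.967689)+1·(-84.716490)≈-152.140774; next y=1/10·53.198517+1/2·(-152.140774)≈-70.750535
n=10: y≈-70.750535, sp=3, e=sp−y≈73.750535; I≈50.782846, D=e−e_prev≈123.949052; u=1·73.750535+3/4·50.782846+1·123.949052≈235.786722; next y=1/10·(-70.750535)+1/2·235.786722≈110.818308
n=11: y≈110.818308, sp=3, e=sp−y≈-107.818308; I≈-57.035461, D=e−e_prev≈-181.568843; u=1·(-107.818308)+3/4·(-57.035461)+1·(-181.568843)≈-332.163746; next y=1/10·110.818308+1/2·(-332.163746)≈-155.000042

0 3 8.250 0.000
1 3 -3.844 4.125
2 3 14.932 -1.509
3 3 -11.588 7.315
4 3 28.038 -5.062
5 3 -29.374 13.513
6 3 55.150 -13.336
7 3 -68.284 26.242
8 3 112.701 -31.518
9 3 -152.141 53.199
10 3 235.787 -70.751
11 3 -332.164 110.818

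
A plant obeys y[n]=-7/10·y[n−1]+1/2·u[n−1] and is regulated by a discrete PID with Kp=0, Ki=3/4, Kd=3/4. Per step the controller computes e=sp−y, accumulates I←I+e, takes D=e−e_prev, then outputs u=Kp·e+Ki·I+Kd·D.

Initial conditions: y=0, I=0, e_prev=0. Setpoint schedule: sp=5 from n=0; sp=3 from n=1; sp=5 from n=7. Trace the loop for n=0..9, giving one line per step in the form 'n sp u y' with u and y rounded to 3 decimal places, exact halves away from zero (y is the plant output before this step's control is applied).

(exact arithmetic carried between steps; '≈' marks a value shown rounded to 6 d.p. or computed from one; I and e_prev carry over from the previous line; the table rounds u and y to 3 d.p., halves away from zero)
n=0: y=0, sp=5, e=sp−y=5; I=5, D=e−e_prev=5; u=0·5+3/4·5+3/4·5=7.5; next y=-7/10·0+1/2·7.5=3.75
n=1: y=3.75, sp=3, e=sp−y=-0.75; I=4.25, D=e−e_prev=-5.75; u=0·(-0.75)+3/4·4.25+3/4·(-5.75)=-1.125; next y=-7/10·3.75+1/2·(-1.125)=-3.1875
n=2: y=-3.1875, sp=3, e=sp−y=6.1875; I=10.4375, D=e−e_prev=6.9375; u=0·6.1875+3/4·10.4375+3/4·6.9375=13.03125; next y=-7/10·(-3.1875)+1/2·13.03125=8.746875
n=3: y=8.746875, sp=3, e=sp−y=-5.746875; I=4.690625, D=e−e_prev=-11.934375; u=0·(-5.746875)+3/4·4.690625+3/4·(-11.934375)≈-5.432813; next y=-7/10·8.746875+1/2·(-5.432813)≈-8.839219
n=4: y≈-8.839219, sp=3, e=sp−y≈11.839219; I≈16.529844, D=e−e_prev≈17.586094; u=0·11.839219+3/4·16.529844+3/4·17.586094≈25.586953; next y=-7/10·(-8.839219)+1/2·25.586953≈18.980930
n=5: y≈18.980930, sp=3, e=sp−y≈-15.980930; I≈0.548914, D=e−e_prev≈-27.820148; u=0·(-15.980930)+3/4·0.548914+3/4·(-27.820148)≈-20.453426; next y=-7/10·18.980930+1/2·(-20.453426)≈-23.513364
n=6: y≈-23.513364, sp=3, e=sp−y≈26.513364; I≈27.062278, D=e−e_prev≈42.494293; u=0·26.513364+3/4·27.062278+3/4·42.494293≈52.167428; next y=-7/10·(-23.513364)+1/2·52.167428≈42.543069
n=7: y≈42.543069, sp=5, e=sp−y≈-37.543069; I≈-10.480791, D=e−e_prev≈-64.056432; u=0·(-37.543069)+3/4·(-10.480791)+3/4·(-64.056432)≈-55.902918; next y=-7/10·42.543069+1/2·(-55.902918)≈-57.731607
n=8: y≈-57.731607, sp=5, e=sp−y≈62.731607; I≈52.250816, D=e−e_prev≈100.274676; u=0·62.731607+3/4·52.250816+3/4·100.274676≈114.394119; next y=-7/10·(-57.731607)+1/2·114.394119≈97.609184
n=9: y≈97.609184, sp=5, e=sp−y≈-92.609184; I≈-40.358368, D=e−e_prev≈-155.340791; u=0·(-92.609184)+3/4·(-40.358368)+3/4·(-155.340791)≈-146.774369; next y=-7/10·97.609184+1/2·(-146.774369)≈-141.713614

0 5 7.500 0.000
1 3 -1.125 3.750
2 3 13.031 -3.188
3 3 -5.433 8.747
4 3 25.587 -8.839
5 3 -20.453 18.981
6 3 52.167 -23.513
7 5 -55.903 42.543
8 5 114.394 -57.732
9 5 -146.774 97.609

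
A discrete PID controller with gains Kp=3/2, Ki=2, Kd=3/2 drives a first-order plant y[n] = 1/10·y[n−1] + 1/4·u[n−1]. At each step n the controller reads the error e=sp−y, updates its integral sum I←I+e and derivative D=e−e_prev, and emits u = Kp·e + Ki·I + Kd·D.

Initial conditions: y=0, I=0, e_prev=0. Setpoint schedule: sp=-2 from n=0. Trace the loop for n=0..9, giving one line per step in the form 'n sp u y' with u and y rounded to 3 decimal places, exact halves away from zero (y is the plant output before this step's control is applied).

(exact arithmetic carried between steps; '≈' marks a value shown rounded to 6 d.p. or computed from one; I and e_prev carry over from the previous line; the table rounds u and y to 3 d.p., halves away from zero)
n=0: y=0, sp=-2, e=sp−y=-2; I=-2, D=e−e_prev=-2; u=3/2·(-2)+2·(-2)+3/2·(-2)=-10; next y=1/10·0+1/4·(-10)=-2.5
n=1: y=-2.5, sp=-2, e=sp−y=0.5; I=-1.5, D=e−e_prev=2.5; u=3/2·0.5+2·(-1.5)+3/2·2.5=1.5; next y=1/10·(-2.5)+1/4·1.5=0.125
n=2: y=0.125, sp=-2, e=sp−y=-2.125; I=-3.625, D=e−e_prev=-2.625; u=3/2·(-2.125)+2·(-3.625)+3/2·(-2.625)=-14.375; next y=1/10·0.125+1/4·(-14.375)=-3.58125
n=3: y=-3.58125, sp=-2, e=sp−y=1.58125; I=-2.04375, D=e−e_prev=3.70625; u=3/2·1.58125+2·(-2.04375)+3/2·3.70625=3.84375; next y=1/10·(-3.58125)+1/4·3.84375≈0.602813
n=4: y≈0.602813, sp=-2, e=sp−y≈-2.602813; I≈-4.646563, D=e−e_prev≈-4.184063; u=3/2·(-2.602813)+2·(-4.646563)+3/2·(-4.184063)≈-19.473438; next y=1/10·0.602813+1/4·(-19.473438)≈-4.808078
n=5: y≈-4.808078, sp=-2, e=sp−y≈2.808078; I≈-1.838484, D=e−e_prev≈5.410891; u=3/2·2.808078+2·(-1.838484)+3/2·5.410891≈8.651484; next y=1/10·(-4.808078)+1/4·8.651484≈1.682063
n=6: y≈1.682063, sp=-2, e=sp−y≈-3.682063; I≈-5.520548, D=e−e_prev≈-6.490141; u=3/2·(-3.682063)+2·(-5.520548)+3/2·(-6.490141)≈-26.299402; next y=1/10·1.682063+1/4·(-26.299402)≈-6.406644
n=7: y≈-6.406644, sp=-2, e=sp−y≈4.406644; I≈-1.113903, D=e−e_prev≈8.088708; u=3/2·4.406644+2·(-1.113903)+3/2·8.088708≈16.515221; next y=1/10·(-6.406644)+1/4·16.515221≈3.488141
n=8: y≈3.488141, sp=-2, e=sp−y≈-5.488141; I≈-6.602044, D=e−e_prev≈-9.894785; u=3/2·(-5.488141)+2·(-6.602044)+3/2·(-9.894785)≈-36.278477; next y=1/10·3.488141+1/4·(-36.278477)≈-8.720805
n=9: y≈-8.720805, sp=-2, e=sp−y≈6.720805; I≈0.118761, D=e−e_prev≈12.208946; u=3/2·6.720805+2·0.118761+3/2·12.208946≈28.632149; next y=1/10·(-8.720805)+1/4·28.632149≈6.285957

0 -2 -10.000 0.000
1 -2 1.500 -2.500
2 -2 -14.375 0.125
3 -2 3.844 -3.581
4 -2 -19.473 0.603
5 -2 8.651 -4.808
6 -2 -26.299 1.682
7 -2 16.515 -6.407
8 -2 -36.278 3.488
9 -2 28.632 -8.721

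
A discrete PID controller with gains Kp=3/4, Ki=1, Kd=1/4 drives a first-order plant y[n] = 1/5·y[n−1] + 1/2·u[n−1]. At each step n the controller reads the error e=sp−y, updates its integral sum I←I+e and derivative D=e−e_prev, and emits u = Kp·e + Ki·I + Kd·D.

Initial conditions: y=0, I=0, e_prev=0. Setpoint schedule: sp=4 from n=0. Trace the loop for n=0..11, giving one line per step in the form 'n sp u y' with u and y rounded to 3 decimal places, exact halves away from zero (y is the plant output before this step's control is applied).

0 4 8.000 0.000
1 4 3.000 4.000
2 4 7.400 2.300
3 4 4.955 4.160
4 4 6.961 3.310
5 4 5.773 4.142
6 4 6.694 3.715
7 4 6.122 4.090
8 4 6.548 3.879
9 4 6.275 4.050
10 4 6.472 3.947
11 4 6.343 4.026

(exact arithmetic carried between steps; '≈' marks a value shown rounded to 6 d.p. or computed from one; I and e_prev carry over from the previous line; the table rounds u and y to 3 d.p., halves away from zero)
n=0: y=0, sp=4, e=sp−y=4; I=4, D=e−e_prev=4; u=3/4·4+1·4+1/4·4=8; next y=1/5·0+1/2·8=4
n=1: y=4, sp=4, e=sp−y=0; I=4, D=e−e_prev=-4; u=3/4·0+1·4+1/4·(-4)=3; next y=1/5·4+1/2·3=2.3
n=2: y=2.3, sp=4, e=sp−y=1.7; I=5.7, D=e−e_prev=1.7; u=3/4·1.7+1·5.7+1/4·1.7=7.4; next y=1/5·2.3+1/2·7.4=4.16
n=3: y=4.16, sp=4, e=sp−y=-0.16; I=5.54, D=e−e_prev=-1.86; u=3/4·(-0.16)+1·5.54+1/4·(-1.86)=4.955; next y=1/5·4.16+1/2·4.955=3.3095
n=4: y=3.3095, sp=4, e=sp−y=0.6905; I=6.2305, D=e−e_prev=0.8505; u=3/4·0.6905+1·6.2305+1/4·0.8505=6.961; next y=1/5·3.3095+1/2·6.961=4.1424
n=5: y=4.1424, sp=4, e=sp−y=-0.1424; I=6.0881, D=e−e_prev=-0.8329; u=3/4·(-0.1424)+1·6.0881+1/4·(-0.8329)=5.773075; next y=1/5·4.1424+1/2·5.773075≈3.715018
n=6: y≈3.715018, sp=4, e=sp−y≈0.284983; I≈6.373083, D=e−e_prev≈0.427383; u=3/4·0.284983+1·6.373083+1/4·0.427383≈6.693665; next y=1/5·3.715018+1/2·6.693665≈4.089836
n=7: y=4.089836, sp=4, e=sp−y=-0.089836; I≈6.283247, D=e−e_prev≈-0.374819; u=3/4·(-0.089836)+1·6.283247+1/4·(-0.374819)≈6.122165; next y=1/5·4.089836+1/2·6.122165≈3.879050
n=8: y≈3.879050, sp=4, e=sp−y≈0.120950; I≈6.404197, D=e−e_prev≈0.210786; u=3/4·0.120950+1·6.404197+1/4·0.210786≈6.547606; next y=1/5·3.879050+1/2·6.547606≈4.049613
n=9: y≈4.049613, sp=4, e=sp−y≈-0.049613; I≈6.354584, D=e−e_prev≈-0.170563; u=3/4·(-0.049613)+1·6.354584+1/4·(-0.170563)≈6.274733; next y=1/5·4.049613+1/2·6.274733≈3.947289
n=10: y≈3.947289, sp=4, e=sp−y≈0.052711; I≈6.407295, D=e−e_prev≈0.102324; u=3/4·0.052711+1·6.407295+1/4·0.102324≈6.472409; next y=1/5·3.947289+1/2·6.472409≈4.025662
n=11: y≈4.025662, sp=4, e=sp−y≈-0.025662; I≈6.381632, D=e−e_prev≈-0.078373; u=3/4·(-0.025662)+1·6.381632+1/4·(-0.078373)≈6.342793; next y=1/5·4.025662+1/2·6.342793≈3.976529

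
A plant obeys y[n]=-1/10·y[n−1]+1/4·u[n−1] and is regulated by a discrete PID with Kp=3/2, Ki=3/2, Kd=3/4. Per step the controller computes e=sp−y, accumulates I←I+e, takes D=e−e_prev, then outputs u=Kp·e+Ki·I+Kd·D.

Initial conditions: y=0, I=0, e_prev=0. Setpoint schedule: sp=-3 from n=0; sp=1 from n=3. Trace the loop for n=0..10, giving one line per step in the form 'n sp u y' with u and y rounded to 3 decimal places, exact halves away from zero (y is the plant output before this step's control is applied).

(exact arithmetic carried between steps; '≈' marks a value shown rounded to 6 d.p. or computed from one; I and e_prev carry over from the previous line; the table rounds u and y to 3 d.p., halves away from zero)
n=0: y=0, sp=-3, e=sp−y=-3; I=-3, D=e−e_prev=-3; u=3/2·(-3)+3/2·(-3)+3/4·(-3)=-11.25; next y=-1/10·0+1/4·(-11.25)=-2.8125
n=1: y=-2.8125, sp=-3, e=sp−y=-0.1875; I=-3.1875, D=e−e_prev=2.8125; u=3/2·(-0.1875)+3/2·(-3.1875)+3/4·2.8125=-2.953125; next y=-1/10·(-2.8125)+1/4·(-2.953125)≈-0.457031
n=2: y≈-0.457031, sp=-3, e=sp−y≈-2.542969; I≈-5.730469, D=e−e_prev≈-2.355469; u=3/2·(-2.542969)+3/2·(-5.730469)+3/4·(-2.355469)≈-14.176758; next y=-1/10·(-0.457031)+1/4·(-14.176758)≈-3.498486
n=3: y≈-3.498486, sp=1, e=sp−y≈4.498486; I≈-1.231982, D=e−e_prev≈7.041455; u=3/2·4.498486+3/2·(-1.231982)+3/4·7.041455≈10.180847; next y=-1/10·(-3.498486)+1/4·10.180847≈2.895060
n=4: y≈2.895060, sp=1, e=sp−y≈-1.895060; I≈-3.127043, D=e−e_prev≈-6.393547; u=3/2·(-1.895060)+3/2·(-3.127043)+3/4·(-6.393547)≈-12.328315; next y=-1/10·2.895060+1/4·(-12.328315)≈-3.371585
n=5: y≈-3.371585, sp=1, e=sp−y≈4.371585; I≈1.244542, D=e−e_prev≈6.266645; u=3/2·4.371585+3/2·1.244542+3/4·6.266645≈13.124174; next y=-1/10·(-3.371585)+1/4·13.124174≈3.618202
n=6: y≈3.618202, sp=1, e=sp−y≈-2.618202; I≈-1.373660, D=e−e_prev≈-6.989787; u=3/2·(-2.618202)+3/2·(-1.373660)+3/4·(-6.989787)≈-11.230133; next y=-1/10·3.618202+1/4·(-11.230133)≈-3.169353
n=7: y≈-3.169353, sp=1, e=sp−y≈4.169353; I≈2.795693, D=e−e_prev≈6.787555; u=3/2·4.169353+3/2·2.795693+3/4·6.787555≈15.538237; next y=-1/10·(-3.169353)+1/4·15.538237≈4.201495
n=8: y≈4.201495, sp=1, e=sp−y≈-3.201495; I≈-0.405801, D=e−e_prev≈-7.370848; u=3/2·(-3.201495)+3/2·(-0.405801)+3/4·(-7.370848)≈-10.939080; next y=-1/10·4.201495+1/4·(-10.939080)≈-3.154919
n=9: y≈-3.154919, sp=1, e=sp−y≈4.154919; I≈3.749118, D=e−e_prev≈7.356414; u=3/2·4.154919+3/2·3.749118+3/4·7.356414≈17.373367; next y=-1/10·(-3.154919)+1/4·17.373367≈4.658834
n=10: y≈4.658834, sp=1, e=sp−y≈-3.658834; I≈0.090285, D=e−e_prev≈-7.813753; u=3/2·(-3.658834)+3/2·0.090285+3/4·(-7.813753)≈-11.213138; next y=-1/10·4.658834+1/4·(-11.213138)≈-3.269168

0 -3 -11.250 0.000
1 -3 -2.953 -2.813
2 -3 -14.177 -0.457
3 1 10.181 -3.498
4 1 -12.328 2.895
5 1 13.124 -3.372
6 1 -11.230 3.618
7 1 15.538 -3.169
8 1 -10.939 4.201
9 1 17.373 -3.155
10 1 -11.213 4.659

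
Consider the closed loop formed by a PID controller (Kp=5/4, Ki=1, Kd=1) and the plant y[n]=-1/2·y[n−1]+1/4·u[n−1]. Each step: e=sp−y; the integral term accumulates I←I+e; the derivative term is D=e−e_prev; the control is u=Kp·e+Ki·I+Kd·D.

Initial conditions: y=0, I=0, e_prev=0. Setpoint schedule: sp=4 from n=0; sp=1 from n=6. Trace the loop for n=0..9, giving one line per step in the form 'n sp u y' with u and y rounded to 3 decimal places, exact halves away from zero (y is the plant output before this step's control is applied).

(exact arithmetic carried between steps; '≈' marks a value shown rounded to 6 d.p. or computed from one; I and e_prev carry over from the previous line; the table rounds u and y to 3 d.p., halves away from zero)
n=0: y=0, sp=4, e=sp−y=4; I=4, D=e−e_prev=4; u=5/4·4+1·4+1·4=13; next y=-1/2·0+1/4·13=3.25
n=1: y=3.25, sp=4, e=sp−y=0.75; I=4.75, D=e−e_prev=-3.25; u=5/4·0.75+1·4.75+1·(-3.25)=2.4375; next y=-1/2·3.25+1/4·2.4375=-1.015625
n=2: y=-1.015625, sp=4, e=sp−y=5.015625; I=9.765625, D=e−e_prev=4.265625; u=5/4·5.015625+1·9.765625+1·4.265625≈20.300781; next y=-1/2·(-1.015625)+1/4·20.300781≈5.583008
n=3: y≈5.583008, sp=4, e=sp−y≈-1.583008; I≈8.182617, D=e−e_prev≈-6.598633; u=5/4·(-1.583008)+1·8.182617+1·(-6.598633)≈-0.394775; next y=-1/2·5.583008+1/4·(-0.394775)≈-2.890198
n=4: y≈-2.890198, sp=4, e=sp−y≈6.890198; I≈15.072815, D=e−e_prev≈8.473206; u=5/4·6.890198+1·15.072815+1·8.473206≈32.158768; next y=-1/2·(-2.890198)+1/4·32.158768≈9.484791
n=5: y≈9.484791, sp=4, e=sp−y≈-5.484791; I≈9.588024, D=e−e_prev≈-12.374989; u=5/4·(-5.484791)+1·9.588024+1·(-12.374989)≈-9.642953; next y=-1/2·9.484791+1/4·(-9.642953)≈-7.153134
n=6: y≈-7.153134, sp=1, e=sp−y≈8.153134; I≈17.741158, D=e−e_prev≈13.637924; u=5/4·8.153134+1·17.741158+1·13.637924≈41.570499; next y=-1/2·(-7.153134)+1/4·41.570499≈13.969192
n=7: y≈13.969192, sp=1, e=sp−y≈-12.969192; I≈4.771966, D=e−e_prev≈-21.122325; u=5/4·(-12.969192)+1·4.771966+1·(-21.122325)≈-32.561849; next y=-1/2·13.969192+1/4·(-32.561849)≈-15.125058
n=8: y≈-15.125058, sp=1, e=sp−y≈16.125058; I≈20.897024, D=e−e_prev≈29.094250; u=5/4·16.125058+1·20.897024+1·29.094250≈70.147596; next y=-1/2·(-15.125058)+1/4·70.147596≈25.099428
n=9: y≈25.099428, sp=1, e=sp−y≈-24.099428; I≈-3.202404, D=e−e_prev≈-40.224486; u=5/4·(-24.099428)+1·(-3.202404)+1·(-40.224486)≈-73.551175; next y=-1/2·25.099428+1/4·(-73.551175)≈-30.937508

0 4 13.000 0.000
1 4 2.438 3.250
2 4 20.301 -1.016
3 4 -0.395 5.583
4 4 32.159 -2.890
5 4 -9.643 9.485
6 1 41.570 -7.153
7 1 -32.562 13.969
8 1 70.148 -15.125
9 1 -73.551 25.099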